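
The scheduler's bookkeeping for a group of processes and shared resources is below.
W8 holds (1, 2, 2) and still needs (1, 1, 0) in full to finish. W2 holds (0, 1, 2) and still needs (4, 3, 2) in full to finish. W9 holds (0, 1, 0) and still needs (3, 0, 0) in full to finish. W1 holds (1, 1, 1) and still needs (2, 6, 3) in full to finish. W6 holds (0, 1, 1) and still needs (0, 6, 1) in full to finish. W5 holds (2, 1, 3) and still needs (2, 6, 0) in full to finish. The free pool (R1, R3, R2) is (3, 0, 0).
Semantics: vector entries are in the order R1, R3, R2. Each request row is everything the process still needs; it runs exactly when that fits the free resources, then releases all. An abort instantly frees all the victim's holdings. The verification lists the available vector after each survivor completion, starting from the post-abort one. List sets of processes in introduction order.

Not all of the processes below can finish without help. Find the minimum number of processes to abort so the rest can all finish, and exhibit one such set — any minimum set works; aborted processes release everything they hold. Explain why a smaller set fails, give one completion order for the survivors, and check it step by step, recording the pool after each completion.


Minimum abort set: W6 and W5.
Key observation: no ordering could ever have run W1 before the abort of W6 and W5; with (2, 2, 4) back in the pool it fits at step 4.
Why nothing smaller works — every single abort fails: W8 alone leaves W1 blocked (short on R3); W2 alone leaves W1 blocked (short on R3); W9 alone leaves W1 blocked (short on R3); W1 alone leaves W6 blocked (short on R3); W6 alone leaves W1 blocked (short on R3); W5 alone leaves W1 blocked (short on R3).
Survivors finish in the order: W8, W2, W9, W1. Check, step by step (pool after the aborts first):
  pool = (5, 2, 4)
  W8 needs (1, 1, 0) <= (5, 2, 4) -> finishes; pool += (1, 2, 2) = (6, 4, 6)
  W2 needs (4, 3, 2) <= (6, 4, 6) -> finishes; pool += (0, 1, 2) = (6, 5, 8)
  W9 needs (3, 0, 0) <= (6, 5, 8) -> finishes; pool += (0, 1, 0) = (6, 6, 8)
  W1 needs (2, 6, 3) <= (6, 6, 8) -> finishes; pool += (1, 1, 1) = (7, 7, 9)


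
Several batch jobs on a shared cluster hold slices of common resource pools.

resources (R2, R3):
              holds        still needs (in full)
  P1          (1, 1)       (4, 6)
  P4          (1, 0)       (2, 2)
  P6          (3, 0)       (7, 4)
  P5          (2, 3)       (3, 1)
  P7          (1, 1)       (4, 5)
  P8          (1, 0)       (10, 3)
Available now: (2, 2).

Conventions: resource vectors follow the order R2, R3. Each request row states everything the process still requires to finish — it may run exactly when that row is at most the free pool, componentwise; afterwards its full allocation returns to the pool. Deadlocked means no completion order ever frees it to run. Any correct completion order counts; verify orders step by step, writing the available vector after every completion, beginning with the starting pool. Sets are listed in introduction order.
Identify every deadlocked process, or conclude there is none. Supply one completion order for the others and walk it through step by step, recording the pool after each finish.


No process is deadlocked.
Key observation: the pool covers P4 at once, and every later process fits after earlier releases.
One completion order for the rest: P4, P5, P7, P1, P6, P8. Step-by-step check:
  pool = (2, 2)
  P4 needs (2, 2) <= (2, 2) -> finishes; pool += (1, 0) = (3, 2)
  P5 needs (3, 1) <= (3, 2) -> finishes; pool += (2, 3) = (5, 5)
  P7 needs (4, 5) <= (5, 5) -> finishes; pool += (1, 1) = (6, 6)
  P1 needs (4, 6) <= (6, 6) -> finishes; pool += (1, 1) = (7, 7)
  P6 needs (7, 4) <= (7, 7) -> finishes; pool += (3, 0) = (10, 7)
  P8 needs (10, 3) <= (10, 7) -> finishes; pool += (1, 0) = (11, 7)


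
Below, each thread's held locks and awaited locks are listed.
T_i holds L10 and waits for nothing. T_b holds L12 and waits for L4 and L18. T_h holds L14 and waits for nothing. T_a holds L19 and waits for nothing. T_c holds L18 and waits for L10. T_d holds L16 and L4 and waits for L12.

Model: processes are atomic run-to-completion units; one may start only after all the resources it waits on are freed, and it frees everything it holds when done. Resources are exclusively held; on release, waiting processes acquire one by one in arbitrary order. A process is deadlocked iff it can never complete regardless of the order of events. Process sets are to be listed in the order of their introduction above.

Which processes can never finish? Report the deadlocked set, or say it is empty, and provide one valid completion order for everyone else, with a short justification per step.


The deadlocked set is T_b and T_d.
Key observation: nobody on the ring T_b -> T_d -> T_b can start until another member finishes, which never happens; no other process is dragged down with it.
The rest can finish in the order T_i, T_h, T_c, T_a.
Check, step by step:
  T_i: no waits; runs immediately, freeing L10
  T_h: no waits; runs immediately, freeing L14
  T_c waits on L10 — all released -> runs and releases L18
  T_a: no waits; runs immediately, freeing L19


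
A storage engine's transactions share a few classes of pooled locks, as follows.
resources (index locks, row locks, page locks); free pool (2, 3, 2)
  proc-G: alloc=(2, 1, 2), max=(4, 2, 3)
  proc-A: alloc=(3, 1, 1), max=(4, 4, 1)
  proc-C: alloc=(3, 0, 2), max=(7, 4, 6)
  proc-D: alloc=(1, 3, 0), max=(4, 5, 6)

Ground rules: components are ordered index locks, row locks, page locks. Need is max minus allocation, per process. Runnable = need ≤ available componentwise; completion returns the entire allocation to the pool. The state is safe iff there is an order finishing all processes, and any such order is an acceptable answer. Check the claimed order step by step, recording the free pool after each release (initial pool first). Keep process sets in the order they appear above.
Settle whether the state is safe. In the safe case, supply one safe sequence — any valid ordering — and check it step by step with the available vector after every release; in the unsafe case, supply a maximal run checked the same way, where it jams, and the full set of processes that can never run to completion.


SAFE, for example via the order proc-G, proc-A, proc-C, proc-D.
Key observation: reading the order forward, proc-G is the first process whose need (2, 1, 1) meets the free pool (2, 3, 2) exactly on a resource it requests.
Check, step by step:
  pool = (2, 3, 2)
  run proc-G (needs (2, 1, 1), free (2, 3, 2)); after release of (2, 1, 2) the pool is (4, 4, 4)
  run proc-A (needs (1, 3, 0), free (4, 4, 4)); after release of (3, 1, 1) the pool is (7, 5, 5)
  run proc-C (needs (4, 4, 4), free (7, 5, 5)); after release of (3, 0, 2) the pool is (10, 5, 7)
  run proc-D (needs (3, 2, 6), free (10, 5, 7)); after release of (1, 3, 0) the pool is (11, 8, 7)


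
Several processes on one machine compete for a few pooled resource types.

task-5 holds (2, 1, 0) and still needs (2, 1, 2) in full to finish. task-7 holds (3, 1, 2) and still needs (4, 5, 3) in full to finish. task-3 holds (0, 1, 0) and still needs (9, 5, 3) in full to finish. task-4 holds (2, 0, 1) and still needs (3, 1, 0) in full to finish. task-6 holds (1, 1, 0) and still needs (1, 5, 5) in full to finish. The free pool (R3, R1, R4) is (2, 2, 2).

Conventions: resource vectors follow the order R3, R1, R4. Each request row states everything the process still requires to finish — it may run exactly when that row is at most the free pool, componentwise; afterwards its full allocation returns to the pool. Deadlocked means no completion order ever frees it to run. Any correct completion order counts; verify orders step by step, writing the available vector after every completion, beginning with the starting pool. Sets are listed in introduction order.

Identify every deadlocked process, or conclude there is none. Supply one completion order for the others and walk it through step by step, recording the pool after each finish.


Deadlocked: task-7, task-3 and task-6.
Key observation: R1 is the bottleneck — with task-5, task-4 done the pool holds (6, 3, 3), short of every remaining need.
The rest can finish in the order task-5, task-4. Verifying each step:
  pool = (2, 2, 2)
  task-5 needs (2, 1, 2) <= (2, 2, 2) -> finishes; pool += (2, 1, 0) = (4, 3, 2)
  task-4 needs (3, 1, 0) <= (4, 3, 2) -> finishes; pool += (2, 0, 1) = (6, 3, 3)
The stuck group stays short no matter what:
  task-7 still needs (4, 5, 3) but only (6, 3, 3) is free — short on R1
  task-3 still needs (9, 5, 3) but only (6, 3, 3) is free — short on R3 and R1
  task-6 still needs (1, 5, 5) but only (6, 3, 3) is free — short on R1 and R4


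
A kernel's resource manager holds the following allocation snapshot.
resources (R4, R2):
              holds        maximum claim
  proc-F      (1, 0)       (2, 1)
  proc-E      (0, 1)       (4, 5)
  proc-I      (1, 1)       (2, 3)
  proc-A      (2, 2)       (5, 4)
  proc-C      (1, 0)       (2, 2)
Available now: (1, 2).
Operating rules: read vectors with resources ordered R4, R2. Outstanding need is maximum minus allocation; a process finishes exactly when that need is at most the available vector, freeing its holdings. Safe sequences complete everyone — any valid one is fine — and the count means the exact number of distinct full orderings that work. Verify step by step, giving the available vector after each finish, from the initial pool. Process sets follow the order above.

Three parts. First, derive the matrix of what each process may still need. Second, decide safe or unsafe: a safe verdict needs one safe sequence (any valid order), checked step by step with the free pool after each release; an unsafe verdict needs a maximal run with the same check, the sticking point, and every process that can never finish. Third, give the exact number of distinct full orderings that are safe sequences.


(1) Outstanding need per process (order R4, R2):
  proc-F: (1, 1)
  proc-E: (4, 4)
  proc-I: (1, 2)
  proc-A: (3, 2)
  proc-C: (1, 2)
(2) SAFE. One safe sequence: proc-F, proc-I, proc-A, proc-E, proc-C.
Key observation: proc-F is the earliest step where a requested resource binds exactly: need (1, 1), pool (1, 2) at its turn.
Walking it through:
  pool = (1, 2)
  proc-F: need (1, 1) fits (1, 2); releases (1, 0), pool now (2, 2)
  proc-I: need (1, 2) fits (2, 2); releases (1, 1), pool now (3, 3)
  proc-A: need (3, 2) fits (3, 3); releases (2, 2), pool now (5, 5)
  proc-E: need (4, 4) fits (5, 5); releases (0, 1), pool now (5, 6)
  proc-C: need (1, 2) fits (5, 6); releases (1, 0), pool now (6, 6)
(3) The exact count: 18 of the possible complete orderings are safe sequences.


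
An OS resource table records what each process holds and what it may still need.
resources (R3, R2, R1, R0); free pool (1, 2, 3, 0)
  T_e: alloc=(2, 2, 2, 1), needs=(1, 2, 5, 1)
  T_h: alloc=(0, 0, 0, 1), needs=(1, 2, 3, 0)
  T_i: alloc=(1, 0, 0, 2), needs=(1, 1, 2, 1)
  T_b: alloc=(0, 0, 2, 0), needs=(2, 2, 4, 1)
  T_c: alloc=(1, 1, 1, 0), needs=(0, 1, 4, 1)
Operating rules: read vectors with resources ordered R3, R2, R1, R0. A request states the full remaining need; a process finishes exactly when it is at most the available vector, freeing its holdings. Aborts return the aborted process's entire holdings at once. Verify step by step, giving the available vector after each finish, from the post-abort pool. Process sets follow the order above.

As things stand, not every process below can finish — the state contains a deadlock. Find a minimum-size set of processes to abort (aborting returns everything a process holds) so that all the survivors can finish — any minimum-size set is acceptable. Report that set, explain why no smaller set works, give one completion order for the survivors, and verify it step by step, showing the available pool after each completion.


Minimum abort set: T_b.
Key observation: T_e had no path to completion before; after the abort of T_b ((0, 0, 2, 0) returned), step 2 is where it fits.
Minimality: the empty abort set fails — the state is deadlocked as it stands.
One survivor order: T_h, T_e, T_i, T_c. Check, step by step (post-abort pool first):
  pool = (1, 2, 5, 0)
  T_h needs (1, 2, 3, 0) <= (1, 2, 5, 0) -> finishes; pool += (0, 0, 0, 1) = (1, 2, 5, 1)
  T_e needs (1, 2, 5, 1) <= (1, 2, 5, 1) -> finishes; pool += (2, 2, 2, 1) = (3, 4, 7, 2)
  T_i needs (1, 1, 2, 1) <= (3, 4, 7, 2) -> finishes; pool += (1, 0, 0, 2) = (4, 4, 7, 4)
  T_c needs (0, 1, 4, 1) <= (4, 4, 7, 4) -> finishes; pool += (1, 1, 1, 0) = (5, 5, 8, 4)


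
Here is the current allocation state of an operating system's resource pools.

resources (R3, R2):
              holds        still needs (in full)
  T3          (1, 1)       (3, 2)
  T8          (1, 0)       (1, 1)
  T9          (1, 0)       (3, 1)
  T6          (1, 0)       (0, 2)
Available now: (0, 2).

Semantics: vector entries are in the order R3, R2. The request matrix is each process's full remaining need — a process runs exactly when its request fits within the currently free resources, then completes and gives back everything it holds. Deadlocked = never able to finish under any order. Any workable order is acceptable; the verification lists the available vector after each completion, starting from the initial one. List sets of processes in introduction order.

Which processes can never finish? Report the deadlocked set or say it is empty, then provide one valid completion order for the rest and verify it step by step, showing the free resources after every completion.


Deadlocked: T3 and T9.
Key observation: no order helps: past T6, T8, the free pool tops out at (2, 2), below what each blocked process needs in R3.
One completion order for the rest: T6, T8. Walking it through:
  pool = (0, 2)
  T6 needs (0, 2) <= (0, 2) -> finishes; pool += (1, 0) = (1, 2)
  T8 needs (1, 1) <= (1, 2) -> finishes; pool += (1, 0) = (2, 2)
The stuck group stays short no matter what:
  blocked: T3 wants (3, 2), pool (2, 2) — not enough R3
  blocked: T9 wants (3, 1), pool (2, 2) — not enough R3


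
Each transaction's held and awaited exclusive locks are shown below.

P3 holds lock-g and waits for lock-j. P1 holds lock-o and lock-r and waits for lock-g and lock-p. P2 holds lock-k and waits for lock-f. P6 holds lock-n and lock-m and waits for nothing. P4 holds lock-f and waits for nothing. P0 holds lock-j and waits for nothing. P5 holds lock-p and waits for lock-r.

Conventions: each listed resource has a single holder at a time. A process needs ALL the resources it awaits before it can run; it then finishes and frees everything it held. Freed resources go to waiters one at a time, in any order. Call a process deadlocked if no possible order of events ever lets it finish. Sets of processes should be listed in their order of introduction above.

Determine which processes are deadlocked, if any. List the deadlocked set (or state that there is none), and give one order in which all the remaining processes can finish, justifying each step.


The deadlocked set is P1 and P5.
Key observation: the cycle P1 -> P5 -> P1 can never break — each member waits on the next; no other process is dragged down with it.
A valid finishing order for the others: P4, P6, P2, P0, P3.
Check, step by step:
  P4 waits on nothing -> runs at once and releases lock-f
  P6 waits on nothing -> runs at once and releases lock-n and lock-m
  P2 waits on lock-f — all released -> runs and releases lock-k
  P0 waits on nothing -> runs at once and releases lock-j
  P3 waits on lock-j — all released -> runs and releases lock-g


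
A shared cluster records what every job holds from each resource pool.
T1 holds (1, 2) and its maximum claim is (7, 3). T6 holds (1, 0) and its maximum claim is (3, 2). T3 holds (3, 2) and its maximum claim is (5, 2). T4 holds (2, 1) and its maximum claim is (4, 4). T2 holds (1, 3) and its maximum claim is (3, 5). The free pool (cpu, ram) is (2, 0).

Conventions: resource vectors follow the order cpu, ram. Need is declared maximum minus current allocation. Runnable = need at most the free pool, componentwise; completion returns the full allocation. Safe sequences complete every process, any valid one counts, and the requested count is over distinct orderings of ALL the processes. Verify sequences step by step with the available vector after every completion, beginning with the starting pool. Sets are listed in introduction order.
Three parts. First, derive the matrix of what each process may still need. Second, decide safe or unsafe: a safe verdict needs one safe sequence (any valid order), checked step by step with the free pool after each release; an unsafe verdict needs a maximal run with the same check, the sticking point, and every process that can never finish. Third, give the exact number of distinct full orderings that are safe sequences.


(1) Remaining need (order cpu, ram):
  T1: (6, 1)
  T6: (2, 2)
  T3: (2, 0)
  T4: (2, 3)
  T2: (2, 2)
(2) SAFE — a valid safe sequence is T3, T6, T1, T2, T4.
Key observation: at T3 the run first touches a limit — (2, 0) against (2, 0), exact on a resource it actually requests.
Step-by-step check:
  pool = (2, 0)
  T3 needs (2, 0) <= (2, 0) -> finishes; pool += (3, 2) = (5, 2)
  T6 needs (2, 2) <= (5, 2) -> finishes; pool += (1, 0) = (6, 2)
  T1 needs (6, 1) <= (6, 2) -> finishes; pool += (1, 2) = (7, 4)
  T2 needs (2, 2) <= (7, 4) -> finishes; pool += (1, 3) = (8, 7)
  T4 needs (2, 3) <= (8, 7) -> finishes; pool += (2, 1) = (10, 8)
(3) Precisely 10 of the possible complete orderings are safe sequences.


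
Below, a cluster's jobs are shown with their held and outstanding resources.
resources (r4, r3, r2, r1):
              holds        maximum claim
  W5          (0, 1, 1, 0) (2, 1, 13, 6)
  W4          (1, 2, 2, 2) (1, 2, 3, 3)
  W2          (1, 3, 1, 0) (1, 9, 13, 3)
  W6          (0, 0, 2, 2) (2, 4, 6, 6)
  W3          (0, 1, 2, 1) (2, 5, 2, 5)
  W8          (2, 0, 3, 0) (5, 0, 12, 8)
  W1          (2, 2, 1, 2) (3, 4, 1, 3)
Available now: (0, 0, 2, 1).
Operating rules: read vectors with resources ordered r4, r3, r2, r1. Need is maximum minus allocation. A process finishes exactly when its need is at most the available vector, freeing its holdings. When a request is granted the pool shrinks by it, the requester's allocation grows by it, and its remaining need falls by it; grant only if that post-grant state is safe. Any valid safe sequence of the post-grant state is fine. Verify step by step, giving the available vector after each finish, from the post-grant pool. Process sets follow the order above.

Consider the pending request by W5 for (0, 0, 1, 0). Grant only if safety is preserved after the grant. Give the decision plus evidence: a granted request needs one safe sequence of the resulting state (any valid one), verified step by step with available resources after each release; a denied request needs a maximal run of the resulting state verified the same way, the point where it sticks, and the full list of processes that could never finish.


DENY. Granting would leave the state unsafe.
Key observation: even finishing W4, W1, W3, W6 leaves just (3, 5, 8, 8) free — too little r2 for any of the remaining processes.
After a pretend grant, a maximal execution: W4, W1, W3, W6 — then nothing else fits. Check, step by step:
  pool = (0, 0, 1, 1)
  W4 needs (0, 0, 1, 1) <= (0, 0, 1, 1) -> finishes; pool += (1, 2, 2, 2) = (1, 2, 3, 3)
  W1 needs (1, 2, 0, 1) <= (1, 2, 3, 3) -> finishes; pool += (2, 2, 1, 2) = (3, 4, 4, 5)
  W3 needs (2, 4, 0, 4) <= (3, 4, 4, 5) -> finishes; pool += (0, 1, 2, 1) = (3, 5, 6, 6)
  W6 needs (2, 4, 4, 4) <= (3, 5, 6, 6) -> finishes; pool += (0, 0, 2, 2) = (3, 5, 8, 8)
  W5 cannot run: need (2, 0, 11, 6) vs free (3, 5, 8, 8) (insufficient r2)
  W2 cannot run: need (0, 6, 12, 3) vs free (3, 5, 8, 8) (insufficient r3 and r2)
  W8 cannot run: need (3, 0, 9, 8) vs free (3, 5, 8, 8) (insufficient r2)
Processes that could never finish after the grant: W5, W2 and W8.


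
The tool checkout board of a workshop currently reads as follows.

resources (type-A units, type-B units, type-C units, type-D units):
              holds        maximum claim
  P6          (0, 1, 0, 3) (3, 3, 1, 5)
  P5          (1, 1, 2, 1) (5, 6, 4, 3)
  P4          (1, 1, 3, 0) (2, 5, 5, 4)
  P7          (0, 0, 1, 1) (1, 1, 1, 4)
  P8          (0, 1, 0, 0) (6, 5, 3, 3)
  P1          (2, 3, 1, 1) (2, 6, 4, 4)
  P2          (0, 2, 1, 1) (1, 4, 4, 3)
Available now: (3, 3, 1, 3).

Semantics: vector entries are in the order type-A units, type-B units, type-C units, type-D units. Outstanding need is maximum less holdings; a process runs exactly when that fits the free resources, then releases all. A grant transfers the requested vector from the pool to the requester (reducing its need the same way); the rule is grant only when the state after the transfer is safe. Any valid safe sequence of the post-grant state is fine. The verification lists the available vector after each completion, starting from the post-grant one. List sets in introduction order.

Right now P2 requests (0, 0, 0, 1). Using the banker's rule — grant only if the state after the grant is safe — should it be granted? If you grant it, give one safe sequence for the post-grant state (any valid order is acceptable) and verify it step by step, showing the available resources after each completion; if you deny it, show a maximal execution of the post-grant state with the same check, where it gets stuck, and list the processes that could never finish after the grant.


GRANT. The post-grant state is safe; one safe sequence: P6, P7, P4, P5, P1, P2, P8.
Key observation: after the grant the pool drops to (3, 3, 1, 2), which still lets P6 finish first and unwind the rest.
Step-by-step check of the post-grant state:
  pool = (3, 3, 1, 2)
  P6 needs (3, 2, 1, 2) <= (3, 3, 1, 2) -> finishes; pool += (0, 1, 0, 3) = (3, 4, 1, 5)
  P7 needs (1, 1, 0, 3) <= (3, 4, 1, 5) -> finishes; pool += (0, 0, 1, 1) = (3, 4, 2, 6)
  P4 needs (1, 4, 2, 4) <= (3, 4, 2, 6) -> finishes; pool += (1, 1, 3, 0) = (4, 5, 5, 6)
  P5 needs (4, 5, 2, 2) <= (4, 5, 5, 6) -> finishes; pool += (1, 1, 2, 1) = (5, 6, 7, 7)
  P1 needs (0, 3, 3, 3) <= (5, 6, 7, 7) -> finishes; pool += (2, 3, 1, 1) = (7, 9, 8, 8)
  P2 needs (1, 2, 3, 1) <= (7, 9, 8, 8) -> finishes; pool += (0, 2, 1, 2) = (7, 11, 9, 10)
  P8 needs (6, 4, 3, 3) <= (7, 11, 9, 10) -> finishes; pool += (0, 1, 0, 0) = (7, 12, 9, 10)


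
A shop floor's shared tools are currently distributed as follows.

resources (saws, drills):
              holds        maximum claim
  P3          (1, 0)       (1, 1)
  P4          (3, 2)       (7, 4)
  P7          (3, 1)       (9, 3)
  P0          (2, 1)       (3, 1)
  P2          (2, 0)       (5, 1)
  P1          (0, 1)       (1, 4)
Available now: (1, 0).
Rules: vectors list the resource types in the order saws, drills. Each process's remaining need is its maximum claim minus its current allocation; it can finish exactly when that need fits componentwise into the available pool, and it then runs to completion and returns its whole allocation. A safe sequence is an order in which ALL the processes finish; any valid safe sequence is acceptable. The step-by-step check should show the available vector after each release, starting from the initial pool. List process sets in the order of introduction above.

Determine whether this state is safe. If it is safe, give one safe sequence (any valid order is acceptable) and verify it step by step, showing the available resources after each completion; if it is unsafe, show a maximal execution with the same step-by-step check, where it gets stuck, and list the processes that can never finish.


UNSAFE.
Key observation: the wall is drills: completing P0, P2, P3 brings the pool only to (6, 1), and all the rest need more.
The run P0, P2, P3 cannot be extended any further. Step-by-step check:
  pool = (1, 0)
  P0: need (1, 0) fits (1, 0); releases (2, 1), pool now (3, 1)
  P2: need (3, 1) fits (3, 1); releases (2, 0), pool now (5, 1)
  P3: need (0, 1) fits (5, 1); releases (1, 0), pool now (6, 1)
  blocked: P4 wants (4, 2), pool (6, 1) — not enough drills
  blocked: P7 wants (6, 2), pool (6, 1) — not enough drills
  blocked: P1 wants (1, 3), pool (6, 1) — not enough drills
Never able to finish: P4, P7 and P1.


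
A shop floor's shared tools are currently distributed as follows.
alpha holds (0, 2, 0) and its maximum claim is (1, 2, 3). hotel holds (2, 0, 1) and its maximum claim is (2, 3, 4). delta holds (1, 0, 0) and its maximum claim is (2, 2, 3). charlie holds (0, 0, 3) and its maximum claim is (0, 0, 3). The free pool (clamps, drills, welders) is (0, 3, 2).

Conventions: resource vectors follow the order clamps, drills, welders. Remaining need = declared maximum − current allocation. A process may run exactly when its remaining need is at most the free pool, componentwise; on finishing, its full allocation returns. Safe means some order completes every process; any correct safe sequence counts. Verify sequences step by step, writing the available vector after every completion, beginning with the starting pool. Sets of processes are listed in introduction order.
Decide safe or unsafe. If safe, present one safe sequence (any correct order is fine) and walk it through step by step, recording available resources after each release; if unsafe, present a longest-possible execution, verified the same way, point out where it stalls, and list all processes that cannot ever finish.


SAFE, for example via the order charlie, hotel, alpha, delta.
Key observation: the order's first zero-slack moment is hotel ((0, 3, 3) needed, (0, 3, 5) free — a requested resource with nothing to spare).
Verifying each step:
  pool = (0, 3, 2)
  charlie: need (0, 0, 0) fits (0, 3, 2); releases (0, 0, 3), pool now (0, 3, 5)
  hotel: need (0, 3, 3) fits (0, 3, 5); releases (2, 0, 1), pool now (2, 3, 6)
  alpha: need (1, 0, 3) fits (2, 3, 6); releases (0, 2, 0), pool now (2, 5, 6)
  delta: need (1, 2, 3) fits (2, 5, 6); releases (1, 0, 0), pool now (3, 5, 6)


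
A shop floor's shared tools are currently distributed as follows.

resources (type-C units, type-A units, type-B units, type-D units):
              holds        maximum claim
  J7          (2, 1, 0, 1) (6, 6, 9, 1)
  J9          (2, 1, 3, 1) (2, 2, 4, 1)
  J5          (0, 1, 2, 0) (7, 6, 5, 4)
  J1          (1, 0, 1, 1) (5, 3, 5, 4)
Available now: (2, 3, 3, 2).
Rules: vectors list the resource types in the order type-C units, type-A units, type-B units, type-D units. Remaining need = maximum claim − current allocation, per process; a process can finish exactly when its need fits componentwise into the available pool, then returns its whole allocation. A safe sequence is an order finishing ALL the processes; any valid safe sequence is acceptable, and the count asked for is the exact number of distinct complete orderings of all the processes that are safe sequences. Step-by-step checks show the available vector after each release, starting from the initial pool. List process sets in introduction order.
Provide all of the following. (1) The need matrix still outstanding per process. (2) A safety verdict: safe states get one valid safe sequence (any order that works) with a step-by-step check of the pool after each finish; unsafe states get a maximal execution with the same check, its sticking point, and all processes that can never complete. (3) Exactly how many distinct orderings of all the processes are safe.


(1) Need matrix, components ordered type-C units, type-A units, type-B units, type-D units:
  J7: (4, 5, 9, 0)
  J9: (0, 1, 1, 0)
  J5: (7, 5, 3, 4)
  J1: (4, 3, 4, 3)
(2) The state is UNSAFE.
Key observation: even finishing J9, J1 leaves just (5, 4, 7, 4) free — too little type-A units for any of the remaining processes.
The run J9, J1 cannot be extended any further. Verifying each step:
  pool = (2, 3, 3, 2)
  run J9 (needs (0, 1, 1, 0), free (2, 3, 3, 2)); after release of (2, 1, 3, 1) the pool is (4, 4, 6, 3)
  run J1 (needs (4, 3, 4, 3), free (4, 4, 6, 3)); after release of (1, 0, 1, 1) the pool is (5, 4, 7, 4)
  J7 cannot run: need (4, 5, 9, 0) vs free (5, 4, 7, 4) (insufficient type-A units and type-B units)
  J5 cannot run: need (7, 5, 3, 4) vs free (5, 4, 7, 4) (insufficient type-C units and type-A units)
Never able to finish: J7 and J5.
(3) Exactly 0 of the possible complete orderings are safe sequences.


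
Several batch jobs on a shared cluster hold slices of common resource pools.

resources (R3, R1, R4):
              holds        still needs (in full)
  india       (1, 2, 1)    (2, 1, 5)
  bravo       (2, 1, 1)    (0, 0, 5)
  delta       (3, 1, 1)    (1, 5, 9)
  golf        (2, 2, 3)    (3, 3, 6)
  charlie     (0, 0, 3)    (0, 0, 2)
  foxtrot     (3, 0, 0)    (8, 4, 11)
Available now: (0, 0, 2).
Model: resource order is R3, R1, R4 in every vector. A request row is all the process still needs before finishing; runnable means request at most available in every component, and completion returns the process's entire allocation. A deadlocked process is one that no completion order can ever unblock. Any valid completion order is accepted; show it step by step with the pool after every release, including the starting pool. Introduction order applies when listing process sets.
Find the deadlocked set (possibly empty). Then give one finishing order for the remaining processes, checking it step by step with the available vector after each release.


Nothing here is deadlocked.
Key observation: charlie fits the free pool immediately, and its release cascades until everyone finishes.
One completion order for the rest: charlie, bravo, india, golf, delta, foxtrot. Step-by-step check:
  pool = (0, 0, 2)
  charlie needs (0, 0, 2) <= (0, 0, 2) -> finishes; pool += (0, 0, 3) = (0, 0, 5)
  bravo needs (0, 0, 5) <= (0, 0, 5) -> finishes; pool += (2, 1, 1) = (2, 1, 6)
  india needs (2, 1, 5) <= (2, 1, 6) -> finishes; pool += (1, 2, 1) = (3, 3, 7)
  golf needs (3, 3, 6) <= (3, 3, 7) -> finishes; pool += (2, 2, 3) = (5, 5, 10)
  delta needs (1, 5, 9) <= (5, 5, 10) -> finishes; pool += (3, 1, 1) = (8, 6, 11)
  foxtrot needs (8, 4, 11) <= (8, 6, 11) -> finishes; pool += (3, 0, 0) = (11, 6, 11)


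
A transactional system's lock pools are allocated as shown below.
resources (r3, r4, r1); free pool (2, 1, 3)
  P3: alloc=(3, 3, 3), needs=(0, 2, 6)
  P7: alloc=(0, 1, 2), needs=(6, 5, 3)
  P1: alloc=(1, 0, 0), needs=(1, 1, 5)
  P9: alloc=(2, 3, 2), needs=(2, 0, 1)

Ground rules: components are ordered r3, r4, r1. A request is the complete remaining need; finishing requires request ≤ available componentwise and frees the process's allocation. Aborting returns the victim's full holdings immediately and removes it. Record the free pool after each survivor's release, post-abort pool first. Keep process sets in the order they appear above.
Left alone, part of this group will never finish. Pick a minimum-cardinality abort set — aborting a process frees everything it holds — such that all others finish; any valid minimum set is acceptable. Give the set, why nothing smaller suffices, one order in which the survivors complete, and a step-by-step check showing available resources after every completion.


Abort P7.
Key observation: aborting P7 returns (0, 1, 2), and P3 — hopeless before — runs at step 3 with the returned capacity in the pool.
No smaller set exists: with zero aborts the deadlock remains.
One survivor order: P1, P9, P3. Verifying each step (post-abort pool first):
  pool = (2, 2, 5)
  run P1 (needs (1, 1, 5), free (2, 2, 5)); after release of (1, 0, 0) the pool is (3, 2, 5)
  run P9 (needs (2, 0, 1), free (3, 2, 5)); after release of (2, 3, 2) the pool is (5, 5, 7)
  run P3 (needs (0, 2, 6), free (5, 5, 7)); after release of (3, 3, 3) the pool is (8, 8, 10)


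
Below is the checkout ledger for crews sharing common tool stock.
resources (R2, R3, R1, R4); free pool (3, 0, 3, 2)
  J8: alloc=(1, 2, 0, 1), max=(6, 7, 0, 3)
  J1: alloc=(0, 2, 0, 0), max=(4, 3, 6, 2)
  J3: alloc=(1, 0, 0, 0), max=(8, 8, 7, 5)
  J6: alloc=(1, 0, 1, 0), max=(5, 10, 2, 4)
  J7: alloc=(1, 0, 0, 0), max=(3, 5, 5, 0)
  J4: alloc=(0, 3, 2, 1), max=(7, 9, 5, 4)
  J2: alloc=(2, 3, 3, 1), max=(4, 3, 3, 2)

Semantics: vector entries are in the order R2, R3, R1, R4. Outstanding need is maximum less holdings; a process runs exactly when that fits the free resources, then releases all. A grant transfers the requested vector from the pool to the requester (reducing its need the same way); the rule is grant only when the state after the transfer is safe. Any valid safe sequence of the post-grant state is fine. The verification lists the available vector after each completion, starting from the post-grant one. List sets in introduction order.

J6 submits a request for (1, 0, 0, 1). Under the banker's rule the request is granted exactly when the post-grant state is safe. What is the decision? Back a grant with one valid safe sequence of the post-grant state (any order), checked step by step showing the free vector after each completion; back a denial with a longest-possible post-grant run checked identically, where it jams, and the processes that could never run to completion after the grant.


DENY: after the grant no complete ordering would exist.
Key observation: after J2, J1, J7, J8 the pool peaks at (6, 7, 6, 3), and each blocked process is short somewhere: J3 on R2, R3, R1, R4; J6 on R3; J4 on R2.
After a pretend grant, a maximal execution: J2, J1, J7, J8 — then nothing else fits. Verifying each step:
  pool = (2, 0, 3, 1)
  J2: need (2, 0, 0, 1) fits (2, 0, 3, 1); releases (2, 3, 3, 1), pool now (4, 3, 6, 2)
  J1: need (4, 1, 6, 2) fits (4, 3, 6, 2); releases (0, 2, 0, 0), pool now (4, 5, 6, 2)
  J7: need (2, 5, 5, 0) fits (4, 5, 6, 2); releases (1, 0, 0, 0), pool now (5, 5, 6, 2)
  J8: need (5, 5, 0, 2) fits (5, 5, 6, 2); releases (1, 2, 0, 1), pool now (6, 7, 6, 3)
  blocked: J3 wants (7, 8, 7, 5), pool (6, 7, 6, 3) — not enough R2, R3, R1 and R4
  blocked: J6 wants (3, 10, 1, 3), pool (6, 7, 6, 3) — not enough R3
  blocked: J4 wants (7, 6, 3, 3), pool (6, 7, 6, 3) — not enough R2
Post-grant, the permanently blocked set is J3, J6 and J4.


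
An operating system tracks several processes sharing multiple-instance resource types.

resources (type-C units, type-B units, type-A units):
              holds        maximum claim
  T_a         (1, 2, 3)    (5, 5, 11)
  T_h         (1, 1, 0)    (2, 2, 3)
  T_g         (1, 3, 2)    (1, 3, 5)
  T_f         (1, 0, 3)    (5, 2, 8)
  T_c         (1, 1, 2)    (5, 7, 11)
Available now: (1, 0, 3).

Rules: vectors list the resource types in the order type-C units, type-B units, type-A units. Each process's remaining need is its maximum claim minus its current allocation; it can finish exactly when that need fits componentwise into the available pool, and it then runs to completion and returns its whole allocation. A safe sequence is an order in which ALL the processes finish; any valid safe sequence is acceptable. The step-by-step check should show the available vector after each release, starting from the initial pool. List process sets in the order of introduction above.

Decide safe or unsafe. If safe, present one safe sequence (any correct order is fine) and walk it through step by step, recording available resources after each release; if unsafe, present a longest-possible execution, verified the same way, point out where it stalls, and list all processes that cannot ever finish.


The state is UNSAFE.
Key observation: no order helps: past T_g, T_h, the free pool tops out at (3, 4, 5), below what each blocked process needs in type-C units.
The run T_g, T_h cannot be extended any further. Step-by-step check:
  pool = (1, 0, 3)
  T_g: need (0, 0, 3) fits (1, 0, 3); releases (1, 3, 2), pool now (2, 3, 5)
  T_h: need (1, 1, 3) fits (2, 3, 5); releases (1, 1, 0), pool now (3, 4, 5)
  blocked: T_a wants (4, 3, 8), pool (3, 4, 5) — not enough type-C units and type-A units
  blocked: T_f wants (4, 2, 5), pool (3, 4, 5) — not enough type-C units
  blocked: T_c wants (4, 6, 9), pool (3, 4, 5) — not enough type-C units, type-B units and type-A units
Permanently blocked: T_a, T_f and T_c.


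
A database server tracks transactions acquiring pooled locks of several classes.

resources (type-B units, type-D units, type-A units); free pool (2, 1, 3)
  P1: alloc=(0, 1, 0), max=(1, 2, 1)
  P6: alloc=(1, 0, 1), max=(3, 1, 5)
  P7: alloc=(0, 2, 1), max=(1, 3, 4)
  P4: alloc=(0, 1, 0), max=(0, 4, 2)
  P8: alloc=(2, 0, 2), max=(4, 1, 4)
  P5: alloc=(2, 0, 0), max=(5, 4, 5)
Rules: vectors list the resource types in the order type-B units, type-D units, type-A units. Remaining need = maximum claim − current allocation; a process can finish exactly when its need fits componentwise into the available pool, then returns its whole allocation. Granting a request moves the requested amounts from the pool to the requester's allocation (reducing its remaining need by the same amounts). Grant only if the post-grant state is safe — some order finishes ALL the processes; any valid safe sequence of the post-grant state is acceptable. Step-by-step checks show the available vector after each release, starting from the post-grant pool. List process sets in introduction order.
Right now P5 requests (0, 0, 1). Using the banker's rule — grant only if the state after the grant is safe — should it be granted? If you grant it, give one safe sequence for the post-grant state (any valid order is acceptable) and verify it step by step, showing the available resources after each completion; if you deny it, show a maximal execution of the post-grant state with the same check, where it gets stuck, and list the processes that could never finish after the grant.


GRANT: granting preserves safety; a valid post-grant sequence is P8, P7, P4, P6, P5, P1.
Key observation: granting shrinks the pool to (2, 1, 2), yet P8 still fits and the chain goes through.
Step-by-step check of the post-grant state:
  pool = (2, 1, 2)
  P8 needs (2, 1, 2) <= (2, 1, 2) -> finishes; pool += (2, 0, 2) = (4, 1, 4)
  P7 needs (1, 1, 3) <= (4, 1, 4) -> finishes; pool += (0, 2, 1) = (4, 3, 5)
  P4 needs (0, 3, 2) <= (4, 3, 5) -> finishes; pool += (0, 1, 0) = (4, 4, 5)
  P6 needs (2, 1, 4) <= (4, 4, 5) -> finishes; pool += (1, 0, 1) = (5, 4, 6)
  P5 needs (3, 4, 4) <= (5, 4, 6) -> finishes; pool += (2, 0, 1) = (7, 4, 7)
  P1 needs (1, 1, 1) <= (7, 4, 7) -> finishes; pool += (0, 1, 0) = (7, 5, 7)


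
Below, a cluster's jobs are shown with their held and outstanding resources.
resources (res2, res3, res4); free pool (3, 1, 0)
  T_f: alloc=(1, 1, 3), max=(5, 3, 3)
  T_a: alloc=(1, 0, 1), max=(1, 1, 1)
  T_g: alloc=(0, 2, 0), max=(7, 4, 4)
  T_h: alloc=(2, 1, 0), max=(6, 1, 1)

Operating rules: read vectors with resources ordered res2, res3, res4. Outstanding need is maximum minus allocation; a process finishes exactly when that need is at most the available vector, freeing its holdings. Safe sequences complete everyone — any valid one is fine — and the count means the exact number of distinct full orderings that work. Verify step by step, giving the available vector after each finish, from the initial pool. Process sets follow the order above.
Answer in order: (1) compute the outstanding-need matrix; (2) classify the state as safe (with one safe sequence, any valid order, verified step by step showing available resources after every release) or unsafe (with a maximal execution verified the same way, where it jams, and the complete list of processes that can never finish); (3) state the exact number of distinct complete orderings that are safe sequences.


(1) Outstanding need per process (order res2, res3, res4):
  T_f: (4, 2, 0)
  T_a: (0, 1, 0)
  T_g: (7, 2, 4)
  T_h: (4, 0, 1)
(2) SAFE — a valid safe sequence is T_a, T_h, T_f, T_g.
Key observation: at T_a the run first touches a limit — (0, 1, 0) against (3, 1, 0), exact on a resource it actually requests.
Check, step by step:
  pool = (3, 1, 0)
  T_a needs (0, 1, 0) <= (3, 1, 0) -> finishes; pool += (1, 0, 1) = (4, 1, 1)
  T_h needs (4, 0, 1) <= (4, 1, 1) -> finishes; pool += (2, 1, 0) = (6, 2, 1)
  T_f needs (4, 2, 0) <= (6, 2, 1) -> finishes; pool += (1, 1, 3) = (7, 3, 4)
  T_g needs (7, 2, 4) <= (7, 3, 4) -> finishes; pool += (0, 2, 0) = (7, 5, 4)
(3) The exact count: 1 of the possible complete orderings is a safe sequence.
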